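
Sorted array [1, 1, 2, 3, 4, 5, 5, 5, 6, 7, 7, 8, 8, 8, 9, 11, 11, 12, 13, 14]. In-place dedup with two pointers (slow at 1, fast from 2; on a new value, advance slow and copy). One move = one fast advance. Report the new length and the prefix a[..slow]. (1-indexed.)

slow=1 fast=2: a[fast]=1=a[slow] dup, fast++
slow=1 fast=3: a[fast]=2≠a[slow]=1 write a[2]=2, slow++,fast++
slow=2 fast=4: a[fast]=3≠a[slow]=2 write a[3]=3, slow++,fast++
slow=3 fast=5: a[fast]=4≠a[slow]=3 write a[4]=4, slow++,fast++
slow=4 fast=6: a[fast]=5≠a[slow]=4 write a[5]=5, slow++,fast++
slow=5 fast=7: a[fast]=5=a[slow] dup, fast++
slow=5 fast=8: a[fast]=5=a[slow] dup, fast++
slow=5 fast=9: a[fast]=6≠a[slow]=5 write a[6]=6, slow++,fast++
slow=6 fast=10: a[fast]=7≠a[slow]=6 write a[7]=7, slow++,fast++
slow=7 fast=11: a[fast]=7=a[slow] dup, fast++
slow=7 fast=12: a[fast]=8≠a[slow]=7 write a[8]=8, slow++,fast++
slow=8 fast=13: a[fast]=8=a[slow] dup, fast++
slow=8 fast=14: a[fast]=8=a[slow] dup, fast++
slow=8 fast=15: a[fast]=9≠a[slow]=8 write a[9]=9, slow++,fast++
slow=9 fast=16: a[fast]=11≠a[slow]=9 write a[10]=11, slow++,fast++
slow=10 fast=17: a[fast]=11=a[slow] dup, fast++
slow=10 fast=18: a[fast]=12≠a[slow]=11 write a[11]=12, slow++,fast++
slow=11 fast=19: a[fast]=13≠a[slow]=12 write a[12]=13, slow++,fast++
slow=12 fast=20: a[fast]=14≠a[slow]=13 write a[13]=14, slow++,fast++

length 13; prefix = [1, 2, 3, 4, 5, 6, 7, 8, 9, 11, 12, 13, 14]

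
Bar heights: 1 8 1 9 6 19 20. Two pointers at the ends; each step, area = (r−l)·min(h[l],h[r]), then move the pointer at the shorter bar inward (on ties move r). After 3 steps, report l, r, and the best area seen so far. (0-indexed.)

l=3, r=6, best area=40

l=0 r=6: min(1,20)*6=6 best=6 *, l++
l=1 r=6: min(8,20)*5=40 best=40 *, l++
l=2 r=6: min(1,20)*4=4 best=40, l++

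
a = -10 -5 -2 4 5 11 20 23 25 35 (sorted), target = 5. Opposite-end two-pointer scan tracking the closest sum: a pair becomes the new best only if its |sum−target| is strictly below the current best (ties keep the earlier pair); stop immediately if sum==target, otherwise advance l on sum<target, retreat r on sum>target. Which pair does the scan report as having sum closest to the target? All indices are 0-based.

l=0 r=9: -10+35=25 d=20 *, r--
l=0 r=8: -10+25=15 d=10 *, r--
l=0 r=7: -10+23=13 d=8 *, r--
l=0 r=6: -10+20=10 d=5 *, r--
l=0 r=5: -10+11=1 d=4 *, l++
l=1 r=5: -5+11=6 d=1 *, r--
l=1 r=4: -5+5=0 d=5, l++
l=2 r=4: -2+5=3 d=2, l++
l=3 r=4: 4+5=9 d=4, r--

pair (-5, 11) with sum 6 (|Δ|=1)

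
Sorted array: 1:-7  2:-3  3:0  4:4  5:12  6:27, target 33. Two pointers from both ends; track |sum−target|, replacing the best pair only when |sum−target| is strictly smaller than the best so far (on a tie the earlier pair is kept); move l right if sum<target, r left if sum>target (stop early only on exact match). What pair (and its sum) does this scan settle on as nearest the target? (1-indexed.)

pair (4, 27) with sum 31 (|Δ|=2)

[1,6] -7+27=20 d=13 * → l++
[2,6] -3+27=24 d=9 * → l++
[3,6] 0+27=27 d=6 * → l++
[4,6] 4+27=31 d=2 * → l++
[5,6] 12+27=39 d=6 → r--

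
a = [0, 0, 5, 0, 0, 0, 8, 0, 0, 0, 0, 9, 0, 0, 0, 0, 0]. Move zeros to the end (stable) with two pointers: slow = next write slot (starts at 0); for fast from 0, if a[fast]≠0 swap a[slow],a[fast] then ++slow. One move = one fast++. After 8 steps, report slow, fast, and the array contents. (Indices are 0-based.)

(s=0,f=0) a[fast]=0 → fast++
(s=0,f=1) a[fast]=0 → fast++
(s=0,f=2) a[fast]=5≠0 swap→a[0]=5 → slow++,fast++
(s=1,f=3) a[fast]=0 → fast++
(s=1,f=4) a[fast]=0 → fast++
(s=1,f=5) a[fast]=0 → fast++
(s=1,f=6) a[fast]=8≠0 swap→a[1]=8 → slow++,fast++
(s=2,f=7) a[fast]=0 → fast++

slow=2, fast=8, a=[5, 8, 0, 0, 0, 0, 0, 0, 0, 0, 0, 9, 0, 0, 0, 0, 0]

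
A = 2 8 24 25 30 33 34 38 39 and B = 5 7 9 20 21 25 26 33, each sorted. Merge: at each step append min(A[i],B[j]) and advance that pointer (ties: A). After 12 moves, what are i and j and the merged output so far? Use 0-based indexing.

i=5, j=7, merged so far=[2, 5, 7, 8, 9, 20, 21, 24, 25, 25, 26, 30]

[i=0,j=0] A[i]=2<=B[j]=5 take 2 → i++
[i=1,j=0] A[i]=8>B[j]=5 take 5 → j++
[i=1,j=1] A[i]=8>B[j]=7 take 7 → j++
[i=1,j=2] A[i]=8<=B[j]=9 take 8 → i++
[i=2,j=2] A[i]=24>B[j]=9 take 9 → j++
[i=2,j=3] A[i]=24>B[j]=20 take 20 → j++
[i=2,j=4] A[i]=24>B[j]=21 take 21 → j++
[i=2,j=5] A[i]=24<=B[j]=25 take 24 → i++
[i=3,j=5] A[i]=25<=B[j]=25 take 25 → i++
[i=4,j=5] A[i]=30>B[j]=25 take 25 → j++
[i=4,j=6] A[i]=30>B[j]=26 take 26 → j++
[i=4,j=7] A[i]=30<=B[j]=33 take 30 → i++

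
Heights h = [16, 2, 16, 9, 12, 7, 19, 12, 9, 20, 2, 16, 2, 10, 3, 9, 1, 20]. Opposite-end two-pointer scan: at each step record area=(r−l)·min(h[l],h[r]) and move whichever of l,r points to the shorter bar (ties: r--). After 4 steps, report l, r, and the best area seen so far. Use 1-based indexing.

l=5, r=18, best area=272

l=1 r=18: min(16,20)*17=272 best=272 *, l++
l=2 r=18: min(2,20)*16=32 best=272, l++
l=3 r=18: min(16,20)*15=240 best=272, l++
l=4 r=18: min(9,20)*14=126 best=272, l++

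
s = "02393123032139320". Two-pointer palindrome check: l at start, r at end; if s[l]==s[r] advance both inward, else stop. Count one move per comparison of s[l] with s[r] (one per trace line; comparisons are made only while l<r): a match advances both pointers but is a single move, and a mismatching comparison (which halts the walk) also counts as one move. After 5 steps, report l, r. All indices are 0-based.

[0,16] '0'=='0' → l++,r--
[1,15] '2'=='2' → l++,r--
[2,14] '3'=='3' → l++,r--
[3,13] '9'=='9' → l++,r--
[4,12] '3'=='3' → l++,r--

l=5, r=11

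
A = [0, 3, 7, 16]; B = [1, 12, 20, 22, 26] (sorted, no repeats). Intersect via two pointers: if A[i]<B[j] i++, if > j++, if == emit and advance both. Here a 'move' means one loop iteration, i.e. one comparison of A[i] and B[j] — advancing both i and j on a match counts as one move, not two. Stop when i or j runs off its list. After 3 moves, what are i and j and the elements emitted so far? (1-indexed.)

[i=1,j=1] 0<1 → i++
[i=2,j=1] 3>1 → j++
[i=2,j=2] 3<12 → i++

i=3, j=2, emitted=[]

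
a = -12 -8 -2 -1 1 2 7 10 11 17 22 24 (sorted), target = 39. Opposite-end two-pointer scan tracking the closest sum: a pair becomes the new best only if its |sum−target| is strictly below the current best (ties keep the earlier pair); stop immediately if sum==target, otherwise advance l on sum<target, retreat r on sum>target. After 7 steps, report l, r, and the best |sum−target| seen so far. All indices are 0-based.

l=0 r=11: -12+24=12 d=27 *, l++
l=1 r=11: -8+24=16 d=23 *, l++
l=2 r=11: -2+24=22 d=17 *, l++
l=3 r=11: -1+24=23 d=16 *, l++
l=4 r=11: 1+24=25 d=14 *, l++
l=5 r=11: 2+24=26 d=13 *, l++
l=6 r=11: 7+24=31 d=8 *, l++

l=7, r=11, best |Δ|=8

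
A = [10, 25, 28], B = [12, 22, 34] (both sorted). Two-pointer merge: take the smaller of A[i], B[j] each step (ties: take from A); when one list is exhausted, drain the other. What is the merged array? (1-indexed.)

[i=1,j=1] A[i]=10<=B[j]=12 take 10 → i++
[i=2,j=1] A[i]=25>B[j]=12 take 12 → j++
[i=2,j=2] A[i]=25>B[j]=22 take 22 → j++
[i=2,j=3] A[i]=25<=B[j]=34 take 25 → i++
[i=3,j=3] A[i]=28<=B[j]=34 take 28 → i++
[i=4,j=3] A done, take B[j]=34 → j++

[10, 12, 22, 25, 28, 34]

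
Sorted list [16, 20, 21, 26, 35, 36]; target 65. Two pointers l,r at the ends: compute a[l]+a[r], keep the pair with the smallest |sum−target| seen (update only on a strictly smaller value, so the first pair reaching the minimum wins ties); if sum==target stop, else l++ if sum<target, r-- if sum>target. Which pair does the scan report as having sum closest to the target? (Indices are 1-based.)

[1,6] 16+36=52 d=13 * → l++
[2,6] 20+36=56 d=9 * → l++
[3,6] 21+36=57 d=8 * → l++
[4,6] 26+36=62 d=3 * → l++
[5,6] 35+36=71 d=6 → r--

pair (26, 36) with sum 62 (|Δ|=3)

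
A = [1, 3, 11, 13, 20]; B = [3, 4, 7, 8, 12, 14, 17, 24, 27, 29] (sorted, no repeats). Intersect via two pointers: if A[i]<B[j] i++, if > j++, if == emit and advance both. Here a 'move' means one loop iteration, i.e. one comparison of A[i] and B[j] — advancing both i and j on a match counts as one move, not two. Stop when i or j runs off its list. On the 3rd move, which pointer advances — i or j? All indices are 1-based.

j

[i=1,j=1] 1<3 → i++
[i=2,j=1] 3==3 emit → i++,j++
[i=3,j=2] 11>4 → j++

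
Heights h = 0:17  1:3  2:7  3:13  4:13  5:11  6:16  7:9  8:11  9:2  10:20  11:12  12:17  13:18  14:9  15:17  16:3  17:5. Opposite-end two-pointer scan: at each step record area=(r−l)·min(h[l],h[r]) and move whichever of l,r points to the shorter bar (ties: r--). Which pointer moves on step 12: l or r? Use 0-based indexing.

l

[0,17] min(17,5)*17=85 best=85 * → r--
[0,16] min(17,3)*16=48 best=85 → r--
[0,15] min(17,17)*15=255 best=255 * → r--
[0,14] min(17,9)*14=126 best=255 → r--
[0,13] min(17,18)*13=221 best=255 → l++
[1,13] min(3,18)*12=36 best=255 → l++
[2,13] min(7,18)*11=77 best=255 → l++
[3,13] min(13,18)*10=130 best=255 → l++
[4,13] min(13,18)*9=117 best=255 → l++
[5,13] min(11,18)*8=88 best=255 → l++
[6,13] min(16,18)*7=112 best=255 → l++
[7,13] min(9,18)*6=54 best=255 → l++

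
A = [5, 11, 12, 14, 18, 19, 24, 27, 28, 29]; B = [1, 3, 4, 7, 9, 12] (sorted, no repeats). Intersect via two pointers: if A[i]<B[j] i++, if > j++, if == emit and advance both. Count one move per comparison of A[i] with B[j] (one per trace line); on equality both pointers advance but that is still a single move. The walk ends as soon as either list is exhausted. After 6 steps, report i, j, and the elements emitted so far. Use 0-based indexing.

i=0 j=0: 5>1, j++
i=0 j=1: 5>3, j++
i=0 j=2: 5>4, j++
i=0 j=3: 5<7, i++
i=1 j=3: 11>7, j++
i=1 j=4: 11>9, j++

i=1, j=5, emitted=[]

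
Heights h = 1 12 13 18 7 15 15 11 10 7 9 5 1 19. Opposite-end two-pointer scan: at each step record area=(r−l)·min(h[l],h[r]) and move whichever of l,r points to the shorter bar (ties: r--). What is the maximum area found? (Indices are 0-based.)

max area = 180

[0,13] min(1,19)*13=13 best=13 * → l++
[1,13] min(12,19)*12=144 best=144 * → l++
[2,13] min(13,19)*11=143 best=144 → l++
[3,13] min(18,19)*10=180 best=180 * → l++
[4,13] min(7,19)*9=63 best=180 → l++
[5,13] min(15,19)*8=120 best=180 → l++
[6,13] min(15,19)*7=105 best=180 → l++
[7,13] min(11,19)*6=66 best=180 → l++
[8,13] min(10,19)*5=50 best=180 → l++
[9,13] min(7,19)*4=28 best=180 → l++
[10,13] min(9,19)*3=27 best=180 → l++
[11,13] min(5,19)*2=10 best=180 → l++
[12,13] min(1,19)*1=1 best=180 → l++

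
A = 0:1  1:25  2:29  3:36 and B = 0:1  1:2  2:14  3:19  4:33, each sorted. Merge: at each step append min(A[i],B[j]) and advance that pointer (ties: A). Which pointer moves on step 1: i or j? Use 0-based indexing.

i

i=0 j=0: A[i]=1<=B[j]=1 take 1, i++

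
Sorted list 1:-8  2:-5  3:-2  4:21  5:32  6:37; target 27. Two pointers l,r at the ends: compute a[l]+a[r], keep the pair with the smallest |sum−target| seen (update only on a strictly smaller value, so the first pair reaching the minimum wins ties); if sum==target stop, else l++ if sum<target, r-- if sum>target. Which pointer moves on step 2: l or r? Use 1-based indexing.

l

l=1 r=6: -8+37=29 d=2 *, r--
l=1 r=5: -8+32=24 d=3, l++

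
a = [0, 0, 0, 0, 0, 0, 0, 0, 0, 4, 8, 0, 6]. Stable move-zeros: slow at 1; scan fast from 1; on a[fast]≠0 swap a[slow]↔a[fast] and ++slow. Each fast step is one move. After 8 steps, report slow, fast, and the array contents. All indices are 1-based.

slow=1, fast=9, a=[0, 0, 0, 0, 0, 0, 0, 0, 0, 4, 8, 0, 6]

(s=1,f=1) a[fast]=0 → fast++
(s=1,f=2) a[fast]=0 → fast++
(s=1,f=3) a[fast]=0 → fast++
(s=1,f=4) a[fast]=0 → fast++
(s=1,f=5) a[fast]=0 → fast++
(s=1,f=6) a[fast]=0 → fast++
(s=1,f=7) a[fast]=0 → fast++
(s=1,f=8) a[fast]=0 → fast++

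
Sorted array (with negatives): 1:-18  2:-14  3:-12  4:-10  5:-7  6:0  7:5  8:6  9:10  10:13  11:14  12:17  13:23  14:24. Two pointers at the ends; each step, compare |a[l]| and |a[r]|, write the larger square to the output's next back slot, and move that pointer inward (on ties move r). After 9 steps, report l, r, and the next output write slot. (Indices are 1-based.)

l=4, r=8, next write slot=5

l=1 r=14: |-18|<=|24| out[14]=576, r--
l=1 r=13: |-18|<=|23| out[13]=529, r--
l=1 r=12: |-18|>|17| out[12]=324, l++
l=2 r=12: |-14|<=|17| out[11]=289, r--
l=2 r=11: |-14|<=|14| out[10]=196, r--
l=2 r=10: |-14|>|13| out[9]=196, l++
l=3 r=10: |-12|<=|13| out[8]=169, r--
l=3 r=9: |-12|>|10| out[7]=144, l++
l=4 r=9: |-10|<=|10| out[6]=100, r--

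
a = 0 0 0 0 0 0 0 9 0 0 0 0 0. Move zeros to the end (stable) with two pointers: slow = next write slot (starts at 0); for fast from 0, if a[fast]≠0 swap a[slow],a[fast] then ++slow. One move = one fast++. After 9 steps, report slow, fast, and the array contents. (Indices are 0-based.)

slow=1, fast=9, a=[9, 0, 0, 0, 0, 0, 0, 0, 0, 0, 0, 0, 0]

slow=0 fast=0: a[fast]=0, fast++
slow=0 fast=1: a[fast]=0, fast++
slow=0 fast=2: a[fast]=0, fast++
slow=0 fast=3: a[fast]=0, fast++
slow=0 fast=4: a[fast]=0, fast++
slow=0 fast=5: a[fast]=0, fast++
slow=0 fast=6: a[fast]=0, fast++
slow=0 fast=7: a[fast]=9≠0 swap→a[0]=9, slow++,fast++
slow=1 fast=8: a[fast]=0, fast++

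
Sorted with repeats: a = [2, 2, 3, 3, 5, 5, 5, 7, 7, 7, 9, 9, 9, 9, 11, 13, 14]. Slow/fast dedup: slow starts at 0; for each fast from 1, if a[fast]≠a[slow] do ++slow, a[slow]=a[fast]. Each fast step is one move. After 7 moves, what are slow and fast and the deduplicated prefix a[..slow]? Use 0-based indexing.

slow=3, fast=8, prefix=[2, 3, 5, 7]

(s=0,f=1) a[fast]=2=a[slow] dup → fast++
(s=0,f=2) a[fast]=3≠a[slow]=2 write a[1]=3 → slow++,fast++
(s=1,f=3) a[fast]=3=a[slow] dup → fast++
(s=1,f=4) a[fast]=5≠a[slow]=3 write a[2]=5 → slow++,fast++
(s=2,f=5) a[fast]=5=a[slow] dup → fast++
(s=2,f=6) a[fast]=5=a[slow] dup → fast++
(s=2,f=7) a[fast]=7≠a[slow]=5 write a[3]=7 → slow++,fast++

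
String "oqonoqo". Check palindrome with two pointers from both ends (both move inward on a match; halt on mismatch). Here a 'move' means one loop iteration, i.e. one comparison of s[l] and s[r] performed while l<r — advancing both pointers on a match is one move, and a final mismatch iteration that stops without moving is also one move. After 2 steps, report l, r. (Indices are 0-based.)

[0,6] 'o'=='o' → l++,r--
[1,5] 'q'=='q' → l++,r--

l=2, r=4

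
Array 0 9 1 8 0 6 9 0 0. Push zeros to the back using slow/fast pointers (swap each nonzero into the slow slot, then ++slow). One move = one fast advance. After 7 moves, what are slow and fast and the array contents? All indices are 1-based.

slow=6, fast=8, a=[9, 1, 8, 6, 9, 0, 0, 0, 0]

slow=1 fast=1: a[fast]=0, fast++
slow=1 fast=2: a[fast]=9≠0 swap→a[1]=9, slow++,fast++
slow=2 fast=3: a[fast]=1≠0 swap→a[2]=1, slow++,fast++
slow=3 fast=4: a[fast]=8≠0 swap→a[3]=8, slow++,fast++
slow=4 fast=5: a[fast]=0, fast++
slow=4 fast=6: a[fast]=6≠0 swap→a[4]=6, slow++,fast++
slow=5 fast=7: a[fast]=9≠0 swap→a[5]=9, slow++,fast++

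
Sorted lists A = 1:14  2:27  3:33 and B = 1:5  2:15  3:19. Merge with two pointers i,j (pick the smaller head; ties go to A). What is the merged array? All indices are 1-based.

[i=1,j=1] A[i]=14>B[j]=5 take 5 → j++
[i=1,j=2] A[i]=14<=B[j]=15 take 14 → i++
[i=2,j=2] A[i]=27>B[j]=15 take 15 → j++
[i=2,j=3] A[i]=27>B[j]=19 take 19 → j++
[i=2,j=4] B done, take A[i]=27 → i++
[i=3,j=4] B done, take A[i]=33 → i++

[5, 14, 15, 19, 27, 33]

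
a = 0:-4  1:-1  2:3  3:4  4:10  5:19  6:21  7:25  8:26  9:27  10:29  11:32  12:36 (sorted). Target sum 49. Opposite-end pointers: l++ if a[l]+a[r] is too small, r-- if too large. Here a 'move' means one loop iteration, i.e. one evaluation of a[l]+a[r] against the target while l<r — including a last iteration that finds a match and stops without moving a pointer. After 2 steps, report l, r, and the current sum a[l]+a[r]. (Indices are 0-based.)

l=0 r=12: -4+36=32 <49, l++
l=1 r=12: -1+36=35 <49, l++

l=2, r=12, sum=39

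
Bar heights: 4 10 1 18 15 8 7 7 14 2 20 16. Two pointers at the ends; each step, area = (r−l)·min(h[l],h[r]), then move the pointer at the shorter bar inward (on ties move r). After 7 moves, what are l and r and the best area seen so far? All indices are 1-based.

l=7, r=11, best area=128

l=1 r=12: min(4,16)*11=44 best=44 *, l++
l=2 r=12: min(10,16)*10=100 best=100 *, l++
l=3 r=12: min(1,16)*9=9 best=100, l++
l=4 r=12: min(18,16)*8=128 best=128 *, r--
l=4 r=11: min(18,20)*7=126 best=128, l++
l=5 r=11: min(15,20)*6=90 best=128, l++
l=6 r=11: min(8,20)*5=40 best=128, l++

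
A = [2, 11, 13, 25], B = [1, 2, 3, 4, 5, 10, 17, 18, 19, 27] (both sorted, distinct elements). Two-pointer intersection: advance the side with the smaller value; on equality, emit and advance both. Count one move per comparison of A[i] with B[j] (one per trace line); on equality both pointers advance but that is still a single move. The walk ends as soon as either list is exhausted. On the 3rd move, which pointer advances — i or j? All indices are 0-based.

j

[i=0,j=0] 2>1 → j++
[i=0,j=1] 2==2 emit → i++,j++
[i=1,j=2] 11>3 → j++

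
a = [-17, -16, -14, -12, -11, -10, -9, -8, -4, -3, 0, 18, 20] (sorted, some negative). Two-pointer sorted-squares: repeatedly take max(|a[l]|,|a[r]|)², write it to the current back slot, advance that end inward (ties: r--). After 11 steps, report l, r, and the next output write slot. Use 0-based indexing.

l=9, r=10, next write slot=1

l=0 r=12: |-17|<=|20| out[12]=400, r--
l=0 r=11: |-17|<=|18| out[11]=324, r--
l=0 r=10: |-17|>|0| out[10]=289, l++
l=1 r=10: |-16|>|0| out[9]=256, l++
l=2 r=10: |-14|>|0| out[8]=196, l++
l=3 r=10: |-12|>|0| out[7]=144, l++
l=4 r=10: |-11|>|0| out[6]=121, l++
l=5 r=10: |-10|>|0| out[5]=100, l++
l=6 r=10: |-9|>|0| out[4]=81, l++
l=7 r=10: |-8|>|0| out[3]=64, l++
l=8 r=10: |-4|>|0| out[2]=16, l++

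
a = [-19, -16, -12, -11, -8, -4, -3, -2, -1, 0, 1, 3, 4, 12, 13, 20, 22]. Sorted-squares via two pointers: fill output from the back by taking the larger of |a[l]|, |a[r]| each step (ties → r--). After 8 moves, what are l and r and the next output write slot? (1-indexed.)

l=5, r=13, next write slot=9

[1,17] |-19|<=|22| out[17]=484 → r--
[1,16] |-19|<=|20| out[16]=400 → r--
[1,15] |-19|>|13| out[15]=361 → l++
[2,15] |-16|>|13| out[14]=256 → l++
[3,15] |-12|<=|13| out[13]=169 → r--
[3,14] |-12|<=|12| out[12]=144 → r--
[3,13] |-12|>|4| out[11]=144 → l++
[4,13] |-11|>|4| out[10]=121 → l++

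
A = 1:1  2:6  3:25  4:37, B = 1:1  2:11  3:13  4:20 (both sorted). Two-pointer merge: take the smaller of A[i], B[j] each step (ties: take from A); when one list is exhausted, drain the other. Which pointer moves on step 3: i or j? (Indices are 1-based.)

i=1 j=1: A[i]=1<=B[j]=1 take 1, i++
i=2 j=1: A[i]=6>B[j]=1 take 1, j++
i=2 j=2: A[i]=6<=B[j]=11 take 6, i++

i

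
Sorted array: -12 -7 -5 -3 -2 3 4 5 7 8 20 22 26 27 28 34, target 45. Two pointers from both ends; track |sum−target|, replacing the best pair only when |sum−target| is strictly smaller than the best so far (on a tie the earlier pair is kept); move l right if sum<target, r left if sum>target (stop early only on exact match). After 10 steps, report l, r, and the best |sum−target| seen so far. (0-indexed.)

l=10, r=15, best |Δ|=3

[0,15] -12+34=22 d=23 * → l++
[1,15] -7+34=27 d=18 * → l++
[2,15] -5+34=29 d=16 * → l++
[3,15] -3+34=31 d=14 * → l++
[4,15] -2+34=32 d=13 * → l++
[5,15] 3+34=37 d=8 * → l++
[6,15] 4+34=38 d=7 * → l++
[7,15] 5+34=39 d=6 * → l++
[8,15] 7+34=41 d=4 * → l++
[9,15] 8+34=42 d=3 * → l++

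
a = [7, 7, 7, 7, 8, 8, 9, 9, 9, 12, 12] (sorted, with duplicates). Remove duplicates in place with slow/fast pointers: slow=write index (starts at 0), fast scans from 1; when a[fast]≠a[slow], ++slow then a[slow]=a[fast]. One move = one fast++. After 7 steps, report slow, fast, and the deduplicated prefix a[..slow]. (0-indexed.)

(s=0,f=1) a[fast]=7=a[slow] dup → fast++
(s=0,f=2) a[fast]=7=a[slow] dup → fast++
(s=0,f=3) a[fast]=7=a[slow] dup → fast++
(s=0,f=4) a[fast]=8≠a[slow]=7 write a[1]=8 → slow++,fast++
(s=1,f=5) a[fast]=8=a[slow] dup → fast++
(s=1,f=6) a[fast]=9≠a[slow]=8 write a[2]=9 → slow++,fast++
(s=2,f=7) a[fast]=9=a[slow] dup → fast++

slow=2, fast=8, prefix=[7, 8, 9]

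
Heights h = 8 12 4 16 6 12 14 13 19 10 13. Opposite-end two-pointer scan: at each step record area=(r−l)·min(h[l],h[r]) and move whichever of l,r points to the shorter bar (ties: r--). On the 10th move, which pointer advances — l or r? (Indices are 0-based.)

l=0 r=10: min(8,13)*10=80 best=80 *, l++
l=1 r=10: min(12,13)*9=108 best=108 *, l++
l=2 r=10: min(4,13)*8=32 best=108, l++
l=3 r=10: min(16,13)*7=91 best=108, r--
l=3 r=9: min(16,10)*6=60 best=108, r--
l=3 r=8: min(16,19)*5=80 best=108, l++
l=4 r=8: min(6,19)*4=24 best=108, l++
l=5 r=8: min(12,19)*3=36 best=108, l++
l=6 r=8: min(14,19)*2=28 best=108, l++
l=7 r=8: min(13,19)*1=13 best=108, l++

l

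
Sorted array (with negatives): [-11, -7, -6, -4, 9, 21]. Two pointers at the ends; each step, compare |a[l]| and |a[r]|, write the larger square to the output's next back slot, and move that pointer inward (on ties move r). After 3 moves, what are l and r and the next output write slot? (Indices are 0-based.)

l=0 r=5: |-11|<=|21| out[5]=441, r--
l=0 r=4: |-11|>|9| out[4]=121, l++
l=1 r=4: |-7|<=|9| out[3]=81, r--

l=1, r=3, next write slot=2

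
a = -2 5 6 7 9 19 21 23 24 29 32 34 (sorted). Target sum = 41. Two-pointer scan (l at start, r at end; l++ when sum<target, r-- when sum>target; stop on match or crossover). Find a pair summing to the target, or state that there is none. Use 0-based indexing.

(7, 34)

[0,11] -2+34=32 <41 → l++
[1,11] 5+34=39 <41 → l++
[2,11] 6+34=40 <41 → l++
[3,11] 7+34=41 → found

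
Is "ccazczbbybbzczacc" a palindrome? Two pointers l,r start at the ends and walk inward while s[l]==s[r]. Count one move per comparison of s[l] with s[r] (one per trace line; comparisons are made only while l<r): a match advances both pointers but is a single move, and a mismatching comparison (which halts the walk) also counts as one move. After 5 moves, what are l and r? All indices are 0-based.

l=0 r=16: 'c'=='c', l++,r--
l=1 r=15: 'c'=='c', l++,r--
l=2 r=14: 'a'=='a', l++,r--
l=3 r=13: 'z'=='z', l++,r--
l=4 r=12: 'c'=='c', l++,r--

l=5, r=11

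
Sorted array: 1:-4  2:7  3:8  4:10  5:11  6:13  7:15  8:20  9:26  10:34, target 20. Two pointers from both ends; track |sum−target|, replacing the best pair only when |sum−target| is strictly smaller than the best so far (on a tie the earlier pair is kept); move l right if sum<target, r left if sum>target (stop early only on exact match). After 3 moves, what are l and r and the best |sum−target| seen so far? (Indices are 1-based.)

l=2, r=8, best |Δ|=2

l=1 r=10: -4+34=30 d=10 *, r--
l=1 r=9: -4+26=22 d=2 *, r--
l=1 r=8: -4+20=16 d=4, l++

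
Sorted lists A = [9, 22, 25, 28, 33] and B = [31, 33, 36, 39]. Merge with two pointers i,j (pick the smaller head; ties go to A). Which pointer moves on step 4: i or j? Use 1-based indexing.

i

[i=1,j=1] A[i]=9<=B[j]=31 take 9 → i++
[i=2,j=1] A[i]=22<=B[j]=31 take 22 → i++
[i=3,j=1] A[i]=25<=B[j]=31 take 25 → i++
[i=4,j=1] A[i]=28<=B[j]=31 take 28 → i++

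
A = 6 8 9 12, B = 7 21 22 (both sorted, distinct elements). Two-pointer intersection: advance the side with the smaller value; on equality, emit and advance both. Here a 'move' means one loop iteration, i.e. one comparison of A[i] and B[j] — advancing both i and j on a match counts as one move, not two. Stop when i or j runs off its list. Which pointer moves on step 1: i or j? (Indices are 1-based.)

i

[i=1,j=1] 6<7 → i++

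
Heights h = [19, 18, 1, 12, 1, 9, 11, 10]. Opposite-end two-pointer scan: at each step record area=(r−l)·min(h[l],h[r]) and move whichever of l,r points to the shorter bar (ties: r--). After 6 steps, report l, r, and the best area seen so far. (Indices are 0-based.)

l=0, r=1, best area=70

l=0 r=7: min(19,10)*7=70 best=70 *, r--
l=0 r=6: min(19,11)*6=66 best=70, r--
l=0 r=5: min(19,9)*5=45 best=70, r--
l=0 r=4: min(19,1)*4=4 best=70, r--
l=0 r=3: min(19,12)*3=36 best=70, r--
l=0 r=2: min(19,1)*2=2 best=70, r--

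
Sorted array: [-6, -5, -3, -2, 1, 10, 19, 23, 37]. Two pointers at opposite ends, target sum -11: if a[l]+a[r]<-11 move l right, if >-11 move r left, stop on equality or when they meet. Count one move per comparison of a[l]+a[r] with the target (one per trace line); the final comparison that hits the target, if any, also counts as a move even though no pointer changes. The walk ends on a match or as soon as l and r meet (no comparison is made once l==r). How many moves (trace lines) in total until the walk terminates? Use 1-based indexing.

l=1 r=9: -6+37=31 >-11, r--
l=1 r=8: -6+23=17 >-11, r--
l=1 r=7: -6+19=13 >-11, r--
l=1 r=6: -6+10=4 >-11, r--
l=1 r=5: -6+1=-5 >-11, r--
l=1 r=4: -6+-2=-8 >-11, r--
l=1 r=3: -6+-3=-9 >-11, r--
l=1 r=2: -6+-5=-11, found

8 moves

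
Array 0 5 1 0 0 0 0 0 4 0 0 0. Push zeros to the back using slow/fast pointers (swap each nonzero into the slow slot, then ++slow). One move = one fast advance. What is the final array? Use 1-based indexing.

slow=1 fast=1: a[fast]=0, fast++
slow=1 fast=2: a[fast]=5≠0 swap→a[1]=5, slow++,fast++
slow=2 fast=3: a[fast]=1≠0 swap→a[2]=1, slow++,fast++
slow=3 fast=4: a[fast]=0, fast++
slow=3 fast=5: a[fast]=0, fast++
slow=3 fast=6: a[fast]=0, fast++
slow=3 fast=7: a[fast]=0, fast++
slow=3 fast=8: a[fast]=0, fast++
slow=3 fast=9: a[fast]=4≠0 swap→a[3]=4, slow++,fast++
slow=4 fast=10: a[fast]=0, fast++
slow=4 fast=11: a[fast]=0, fast++
slow=4 fast=12: a[fast]=0, fast++

[5, 1, 4, 0, 0, 0, 0, 0, 0, 0, 0, 0]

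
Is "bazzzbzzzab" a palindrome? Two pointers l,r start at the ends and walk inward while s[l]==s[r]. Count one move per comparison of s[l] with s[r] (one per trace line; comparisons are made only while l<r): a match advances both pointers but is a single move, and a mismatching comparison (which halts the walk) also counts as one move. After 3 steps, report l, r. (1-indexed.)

l=4, r=8

[1,11] 'b'=='b' → l++,r--
[2,10] 'a'=='a' → l++,r--
[3,9] 'z'=='z' → l++,r--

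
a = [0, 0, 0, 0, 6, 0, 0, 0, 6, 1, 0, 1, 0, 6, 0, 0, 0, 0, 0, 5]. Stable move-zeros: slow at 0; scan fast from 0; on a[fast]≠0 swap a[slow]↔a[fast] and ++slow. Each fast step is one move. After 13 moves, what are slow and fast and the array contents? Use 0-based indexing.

slow=4, fast=13, a=[6, 6, 1, 1, 0, 0, 0, 0, 0, 0, 0, 0, 0, 6, 0, 0, 0, 0, 0, 5]

(s=0,f=0) a[fast]=0 → fast++
(s=0,f=1) a[fast]=0 → fast++
(s=0,f=2) a[fast]=0 → fast++
(s=0,f=3) a[fast]=0 → fast++
(s=0,f=4) a[fast]=6≠0 swap→a[0]=6 → slow++,fast++
(s=1,f=5) a[fast]=0 → fast++
(s=1,f=6) a[fast]=0 → fast++
(s=1,f=7) a[fast]=0 → fast++
(s=1,f=8) a[fast]=6≠0 swap→a[1]=6 → slow++,fast++
(s=2,f=9) a[fast]=1≠0 swap→a[2]=1 → slow++,fast++
(s=3,f=10) a[fast]=0 → fast++
(s=3,f=11) a[fast]=1≠0 swap→a[3]=1 → slow++,fast++
(s=4,f=12) a[fast]=0 → fast++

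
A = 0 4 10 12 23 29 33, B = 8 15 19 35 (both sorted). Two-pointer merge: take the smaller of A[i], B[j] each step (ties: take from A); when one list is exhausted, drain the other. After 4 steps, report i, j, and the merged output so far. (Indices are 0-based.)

[i=0,j=0] A[i]=0<=B[j]=8 take 0 → i++
[i=1,j=0] A[i]=4<=B[j]=8 take 4 → i++
[i=2,j=0] A[i]=10>B[j]=8 take 8 → j++
[i=2,j=1] A[i]=10<=B[j]=15 take 10 → i++

i=3, j=1, merged so far=[0, 4, 8, 10]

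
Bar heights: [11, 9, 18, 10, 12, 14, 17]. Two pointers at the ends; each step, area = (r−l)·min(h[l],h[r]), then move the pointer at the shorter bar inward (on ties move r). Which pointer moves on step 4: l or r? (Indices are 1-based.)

l=1 r=7: min(11,17)*6=66 best=66 *, l++
l=2 r=7: min(9,17)*5=45 best=66, l++
l=3 r=7: min(18,17)*4=68 best=68 *, r--
l=3 r=6: min(18,14)*3=42 best=68, r--

r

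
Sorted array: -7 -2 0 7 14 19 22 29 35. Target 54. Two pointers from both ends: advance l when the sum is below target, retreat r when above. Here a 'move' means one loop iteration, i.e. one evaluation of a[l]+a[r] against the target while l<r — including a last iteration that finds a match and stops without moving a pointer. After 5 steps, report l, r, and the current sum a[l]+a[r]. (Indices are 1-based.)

[1,9] -7+35=28 <54 → l++
[2,9] -2+35=33 <54 → l++
[3,9] 0+35=35 <54 → l++
[4,9] 7+35=42 <54 → l++
[5,9] 14+35=49 <54 → l++

l=6, r=9, sum=54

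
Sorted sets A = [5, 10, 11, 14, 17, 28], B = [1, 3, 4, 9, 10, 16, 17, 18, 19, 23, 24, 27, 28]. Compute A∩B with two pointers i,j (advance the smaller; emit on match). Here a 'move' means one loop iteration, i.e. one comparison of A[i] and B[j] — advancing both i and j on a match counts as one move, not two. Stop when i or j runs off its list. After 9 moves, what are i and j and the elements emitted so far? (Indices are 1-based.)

i=5, j=7, emitted=[10]

[i=1,j=1] 5>1 → j++
[i=1,j=2] 5>3 → j++
[i=1,j=3] 5>4 → j++
[i=1,j=4] 5<9 → i++
[i=2,j=4] 10>9 → j++
[i=2,j=5] 10==10 emit → i++,j++
[i=3,j=6] 11<16 → i++
[i=4,j=6] 14<16 → i++
[i=5,j=6] 17>16 → j++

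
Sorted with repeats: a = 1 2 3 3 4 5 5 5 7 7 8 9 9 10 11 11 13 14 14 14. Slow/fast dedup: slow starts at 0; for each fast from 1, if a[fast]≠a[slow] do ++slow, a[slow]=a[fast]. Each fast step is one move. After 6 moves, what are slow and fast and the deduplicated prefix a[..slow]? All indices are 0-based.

slow=0 fast=1: a[fast]=2≠a[slow]=1 write a[1]=2, slow++,fast++
slow=1 fast=2: a[fast]=3≠a[slow]=2 write a[2]=3, slow++,fast++
slow=2 fast=3: a[fast]=3=a[slow] dup, fast++
slow=2 fast=4: a[fast]=4≠a[slow]=3 write a[3]=4, slow++,fast++
slow=3 fast=5: a[fast]=5≠a[slow]=4 write a[4]=5, slow++,fast++
slow=4 fast=6: a[fast]=5=a[slow] dup, fast++

slow=4, fast=7, prefix=[1, 2, 3, 4, 5]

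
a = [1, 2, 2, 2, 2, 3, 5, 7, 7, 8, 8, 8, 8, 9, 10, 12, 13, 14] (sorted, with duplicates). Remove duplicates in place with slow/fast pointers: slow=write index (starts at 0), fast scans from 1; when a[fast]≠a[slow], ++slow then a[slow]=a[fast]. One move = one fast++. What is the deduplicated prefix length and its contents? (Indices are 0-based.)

slow=0 fast=1: a[fast]=2≠a[slow]=1 write a[1]=2, slow++,fast++
slow=1 fast=2: a[fast]=2=a[slow] dup, fast++
slow=1 fast=3: a[fast]=2=a[slow] dup, fast++
slow=1 fast=4: a[fast]=2=a[slow] dup, fast++
slow=1 fast=5: a[fast]=3≠a[slow]=2 write a[2]=3, slow++,fast++
slow=2 fast=6: a[fast]=5≠a[slow]=3 write a[3]=5, slow++,fast++
slow=3 fast=7: a[fast]=7≠a[slow]=5 write a[4]=7, slow++,fast++
slow=4 fast=8: a[fast]=7=a[slow] dup, fast++
slow=4 fast=9: a[fast]=8≠a[slow]=7 write a[5]=8, slow++,fast++
slow=5 fast=10: a[fast]=8=a[slow] dup, fast++
slow=5 fast=11: a[fast]=8=a[slow] dup, fast++
slow=5 fast=12: a[fast]=8=a[slow] dup, fast++
slow=5 fast=13: a[fast]=9≠a[slow]=8 write a[6]=9, slow++,fast++
slow=6 fast=14: a[fast]=10≠a[slow]=9 write a[7]=10, slow++,fast++
slow=7 fast=15: a[fast]=12≠a[slow]=10 write a[8]=12, slow++,fast++
slow=8 fast=16: a[fast]=13≠a[slow]=12 write a[9]=13, slow++,fast++
slow=9 fast=17: a[fast]=14≠a[slow]=13 write a[10]=14, slow++,fast++

length 11; prefix = [1, 2, 3, 5, 7, 8, 9, 10, 12, 13, 14]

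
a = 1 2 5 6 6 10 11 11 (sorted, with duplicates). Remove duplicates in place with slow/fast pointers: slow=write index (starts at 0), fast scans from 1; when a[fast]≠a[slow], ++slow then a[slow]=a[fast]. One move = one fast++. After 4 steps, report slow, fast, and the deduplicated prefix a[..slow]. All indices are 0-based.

slow=0 fast=1: a[fast]=2≠a[slow]=1 write a[1]=2, slow++,fast++
slow=1 fast=2: a[fast]=5≠a[slow]=2 write a[2]=5, slow++,fast++
slow=2 fast=3: a[fast]=6≠a[slow]=5 write a[3]=6, slow++,fast++
slow=3 fast=4: a[fast]=6=a[slow] dup, fast++

slow=3, fast=5, prefix=[1, 2, 5, 6]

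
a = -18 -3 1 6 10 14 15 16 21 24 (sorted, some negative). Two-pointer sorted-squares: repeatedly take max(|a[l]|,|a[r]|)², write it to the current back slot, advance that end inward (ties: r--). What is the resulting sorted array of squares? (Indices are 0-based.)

[1, 9, 36, 100, 196, 225, 256, 324, 441, 576]

l=0 r=9: |-18|<=|24| out[9]=576, r--
l=0 r=8: |-18|<=|21| out[8]=441, r--
l=0 r=7: |-18|>|16| out[7]=324, l++
l=1 r=7: |-3|<=|16| out[6]=256, r--
l=1 r=6: |-3|<=|15| out[5]=225, r--
l=1 r=5: |-3|<=|14| out[4]=196, r--
l=1 r=4: |-3|<=|10| out[3]=100, r--
l=1 r=3: |-3|<=|6| out[2]=36, r--
l=1 r=2: |-3|>|1| out[1]=9, l++
l=2 r=2: |1|<=|1| out[0]=1, r--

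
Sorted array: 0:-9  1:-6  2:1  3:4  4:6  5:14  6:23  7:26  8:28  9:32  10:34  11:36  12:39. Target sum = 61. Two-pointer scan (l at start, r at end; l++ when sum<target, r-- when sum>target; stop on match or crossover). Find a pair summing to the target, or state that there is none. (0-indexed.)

no pair

[0,12] -9+39=30 <61 → l++
[1,12] -6+39=33 <61 → l++
[2,12] 1+39=40 <61 → l++
[3,12] 4+39=43 <61 → l++
[4,12] 6+39=45 <61 → l++
[5,12] 14+39=53 <61 → l++
[6,12] 23+39=62 >61 → r--
[6,11] 23+36=59 <61 → l++
[7,11] 26+36=62 >61 → r--
[7,10] 26+34=60 <61 → l++
[8,10] 28+34=62 >61 → r--
[8,9] 28+32=60 <61 → l++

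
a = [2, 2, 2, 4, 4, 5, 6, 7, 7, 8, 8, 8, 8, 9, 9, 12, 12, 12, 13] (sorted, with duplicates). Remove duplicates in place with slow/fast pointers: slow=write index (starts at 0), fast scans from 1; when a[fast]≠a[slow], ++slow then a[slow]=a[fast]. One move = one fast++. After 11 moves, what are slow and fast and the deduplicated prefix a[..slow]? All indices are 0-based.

slow=5, fast=12, prefix=[2, 4, 5, 6, 7, 8]

slow=0 fast=1: a[fast]=2=a[slow] dup, fast++
slow=0 fast=2: a[fast]=2=a[slow] dup, fast++
slow=0 fast=3: a[fast]=4≠a[slow]=2 write a[1]=4, slow++,fast++
slow=1 fast=4: a[fast]=4=a[slow] dup, fast++
slow=1 fast=5: a[fast]=5≠a[slow]=4 write a[2]=5, slow++,fast++
slow=2 fast=6: a[fast]=6≠a[slow]=5 write a[3]=6, slow++,fast++
slow=3 fast=7: a[fast]=7≠a[slow]=6 write a[4]=7, slow++,fast++
slow=4 fast=8: a[fast]=7=a[slow] dup, fast++
slow=4 fast=9: a[fast]=8≠a[slow]=7 write a[5]=8, slow++,fast++
slow=5 fast=10: a[fast]=8=a[slow] dup, fast++
slow=5 fast=11: a[fast]=8=a[slow] dup, fast++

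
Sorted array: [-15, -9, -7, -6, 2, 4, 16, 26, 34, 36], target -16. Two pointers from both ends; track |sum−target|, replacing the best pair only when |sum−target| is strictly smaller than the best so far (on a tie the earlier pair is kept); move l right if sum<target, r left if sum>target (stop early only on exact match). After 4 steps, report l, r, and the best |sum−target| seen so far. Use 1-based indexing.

l=1, r=6, best |Δ|=17

l=1 r=10: -15+36=21 d=37 *, r--
l=1 r=9: -15+34=19 d=35 *, r--
l=1 r=8: -15+26=11 d=27 *, r--
l=1 r=7: -15+16=1 d=17 *, r--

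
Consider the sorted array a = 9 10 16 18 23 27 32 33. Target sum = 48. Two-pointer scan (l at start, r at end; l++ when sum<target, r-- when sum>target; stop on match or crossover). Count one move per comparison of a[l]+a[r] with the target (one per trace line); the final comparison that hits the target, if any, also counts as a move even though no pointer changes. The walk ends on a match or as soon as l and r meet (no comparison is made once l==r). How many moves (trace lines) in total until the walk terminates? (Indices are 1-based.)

[1,8] 9+33=42 <48 → l++
[2,8] 10+33=43 <48 → l++
[3,8] 16+33=49 >48 → r--
[3,7] 16+32=48 → found

4 moves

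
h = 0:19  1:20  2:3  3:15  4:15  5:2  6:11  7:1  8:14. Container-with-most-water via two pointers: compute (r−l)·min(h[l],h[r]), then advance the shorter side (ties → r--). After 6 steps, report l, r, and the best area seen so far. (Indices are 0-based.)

l=0, r=2, best area=112

l=0 r=8: min(19,14)*8=112 best=112 *, r--
l=0 r=7: min(19,1)*7=7 best=112, r--
l=0 r=6: min(19,11)*6=66 best=112, r--
l=0 r=5: min(19,2)*5=10 best=112, r--
l=0 r=4: min(19,15)*4=60 best=112, r--
l=0 r=3: min(19,15)*3=45 best=112, r--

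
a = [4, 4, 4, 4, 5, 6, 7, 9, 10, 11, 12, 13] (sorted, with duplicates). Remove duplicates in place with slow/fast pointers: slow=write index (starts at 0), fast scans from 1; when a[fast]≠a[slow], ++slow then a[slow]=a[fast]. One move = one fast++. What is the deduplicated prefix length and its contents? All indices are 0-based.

length 9; prefix = [4, 5, 6, 7, 9, 10, 11, 12, 13]

(s=0,f=1) a[fast]=4=a[slow] dup → fast++
(s=0,f=2) a[fast]=4=a[slow] dup → fast++
(s=0,f=3) a[fast]=4=a[slow] dup → fast++
(s=0,f=4) a[fast]=5≠a[slow]=4 write a[1]=5 → slow++,fast++
(s=1,f=5) a[fast]=6≠a[slow]=5 write a[2]=6 → slow++,fast++
(s=2,f=6) a[fast]=7≠a[slow]=6 write a[3]=7 → slow++,fast++
(s=3,f=7) a[fast]=9≠a[slow]=7 write a[4]=9 → slow++,fast++
(s=4,f=8) a[fast]=10≠a[slow]=9 write a[5]=10 → slow++,fast++
(s=5,f=9) a[fast]=11≠a[slow]=10 write a[6]=11 → slow++,fast++
(s=6,f=10) a[fast]=12≠a[slow]=11 write a[7]=12 → slow++,fast++
(s=7,f=11) a[fast]=13≠a[slow]=12 write a[8]=13 → slow++,fast++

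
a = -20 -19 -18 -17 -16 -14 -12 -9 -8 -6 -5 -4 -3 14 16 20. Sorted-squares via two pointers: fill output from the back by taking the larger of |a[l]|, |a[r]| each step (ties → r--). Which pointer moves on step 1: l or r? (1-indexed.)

r

l=1 r=16: |-20|<=|20| out[16]=400, r--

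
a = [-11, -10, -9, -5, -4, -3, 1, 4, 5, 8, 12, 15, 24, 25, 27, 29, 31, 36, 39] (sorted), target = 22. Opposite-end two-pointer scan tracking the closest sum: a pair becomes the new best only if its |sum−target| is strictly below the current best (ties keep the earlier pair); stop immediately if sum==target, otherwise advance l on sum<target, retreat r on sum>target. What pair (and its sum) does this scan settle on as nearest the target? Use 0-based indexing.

l=0 r=18: -11+39=28 d=6 *, r--
l=0 r=17: -11+36=25 d=3 *, r--
l=0 r=16: -11+31=20 d=2 *, l++
l=1 r=16: -10+31=21 d=1 *, l++
l=2 r=16: -9+31=22 d=0 *, stop

pair (-9, 31) with sum 22 (|Δ|=0)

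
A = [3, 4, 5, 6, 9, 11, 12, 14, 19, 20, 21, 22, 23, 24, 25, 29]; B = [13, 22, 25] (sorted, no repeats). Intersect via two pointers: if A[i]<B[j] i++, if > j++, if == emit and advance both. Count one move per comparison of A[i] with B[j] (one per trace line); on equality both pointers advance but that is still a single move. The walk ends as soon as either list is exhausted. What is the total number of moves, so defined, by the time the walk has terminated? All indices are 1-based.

16 moves

[i=1,j=1] 3<13 → i++
[i=2,j=1] 4<13 → i++
[i=3,j=1] 5<13 → i++
[i=4,j=1] 6<13 → i++
[i=5,j=1] 9<13 → i++
[i=6,j=1] 11<13 → i++
[i=7,j=1] 12<13 → i++
[i=8,j=1] 14>13 → j++
[i=8,j=2] 14<22 → i++
[i=9,j=2] 19<22 → i++
[i=10,j=2] 20<22 → i++
[i=11,j=2] 21<22 → i++
[i=12,j=2] 22==22 emit → i++,j++
[i=13,j=3] 23<25 → i++
[i=14,j=3] 24<25 → i++
[i=15,j=3] 25==25 emit → i++,j++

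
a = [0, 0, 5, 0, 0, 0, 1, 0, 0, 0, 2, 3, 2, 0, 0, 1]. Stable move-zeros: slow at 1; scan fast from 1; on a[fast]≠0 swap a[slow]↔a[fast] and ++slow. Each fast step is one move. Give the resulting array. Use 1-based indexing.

slow=1 fast=1: a[fast]=0, fast++
slow=1 fast=2: a[fast]=0, fast++
slow=1 fast=3: a[fast]=5≠0 swap→a[1]=5, slow++,fast++
slow=2 fast=4: a[fast]=0, fast++
slow=2 fast=5: a[fast]=0, fast++
slow=2 fast=6: a[fast]=0, fast++
slow=2 fast=7: a[fast]=1≠0 swap→a[2]=1, slow++,fast++
slow=3 fast=8: a[fast]=0, fast++
slow=3 fast=9: a[fast]=0, fast++
slow=3 fast=10: a[fast]=0, fast++
slow=3 fast=11: a[fast]=2≠0 swap→a[3]=2, slow++,fast++
slow=4 fast=12: a[fast]=3≠0 swap→a[4]=3, slow++,fast++
slow=5 fast=13: a[fast]=2≠0 swap→a[5]=2, slow++,fast++
slow=6 fast=14: a[fast]=0, fast++
slow=6 fast=15: a[fast]=0, fast++
slow=6 fast=16: a[fast]=1≠0 swap→a[6]=1, slow++,fast++

[5, 1, 2, 3, 2, 1, 0, 0, 0, 0, 0, 0, 0, 0, 0, 0]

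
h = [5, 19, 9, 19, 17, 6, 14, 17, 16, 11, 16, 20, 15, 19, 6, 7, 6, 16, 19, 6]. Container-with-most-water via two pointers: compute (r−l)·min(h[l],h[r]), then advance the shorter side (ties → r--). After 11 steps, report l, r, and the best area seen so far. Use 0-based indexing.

l=3, r=11, best area=323

[0,19] min(5,6)*19=95 best=95 * → l++
[1,19] min(19,6)*18=108 best=108 * → r--
[1,18] min(19,19)*17=323 best=323 * → r--
[1,17] min(19,16)*16=256 best=323 → r--
[1,16] min(19,6)*15=90 best=323 → r--
[1,15] min(19,7)*14=98 best=323 → r--
[1,14] min(19,6)*13=78 best=323 → r--
[1,13] min(19,19)*12=228 best=323 → r--
[1,12] min(19,15)*11=165 best=323 → r--
[1,11] min(19,20)*10=190 best=323 → l++
[2,11] min(9,20)*9=81 best=323 → l++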